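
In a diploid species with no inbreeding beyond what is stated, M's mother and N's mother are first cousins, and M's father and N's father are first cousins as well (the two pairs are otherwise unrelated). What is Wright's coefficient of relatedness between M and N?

Wright's path rule: contributions from independent ancestry routes add.
M and N are related in two ways: second cousins through their mothers (r = 1/32) and second cousins through their fathers (r = 1/32).
r = 1/32 + 1/32 = 1/16 = 0.0625.

0.0625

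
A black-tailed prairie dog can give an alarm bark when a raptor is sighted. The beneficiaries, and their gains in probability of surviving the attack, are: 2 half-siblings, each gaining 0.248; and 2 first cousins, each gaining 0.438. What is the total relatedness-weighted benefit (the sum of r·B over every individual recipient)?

0.2335

r to a half-sibling = 1/4 (half-sibs share one parent — one path of length 2: r = (1/2)^2 = 1/4).
r to a first cousin = 1/8 (first cousins share one grandparent pair — two paths of length 4: r = 2·(1/2)^4 = 1/8).
Summing one r·B term per recipient: 2·0.25·0.248 + 2·0.125·0.438 = 0.2335.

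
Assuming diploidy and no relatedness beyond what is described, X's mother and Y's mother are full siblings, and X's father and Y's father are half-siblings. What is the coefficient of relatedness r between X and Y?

0.1875

Independent pedigree routes through distinct common ancestors add.
X and Y are related in two ways: first cousins through their mothers (r = 1/8) and half first cousins through their fathers (r = 1/16).
r = 1/8 + 1/16 = 0.1875.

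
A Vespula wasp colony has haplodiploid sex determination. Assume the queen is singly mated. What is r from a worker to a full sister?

0.75

Haplodiploid full sisters inherit their father's entire haploid genome identically (contributing 1/2) and on average half of their mother's contribution (1/2 · 1/2 = 1/4); r = 1/2 + 1/4 = 3/4.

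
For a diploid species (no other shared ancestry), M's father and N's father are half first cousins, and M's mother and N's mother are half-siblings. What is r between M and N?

0.078125

With two independent routes of shared ancestry, r is the sum of the two contributions.
M and N are related in two ways: half second cousins through their fathers (r = 1/64) and half first cousins through their mothers (r = 1/16).
r = 1/64 + 1/16 = 0.078125.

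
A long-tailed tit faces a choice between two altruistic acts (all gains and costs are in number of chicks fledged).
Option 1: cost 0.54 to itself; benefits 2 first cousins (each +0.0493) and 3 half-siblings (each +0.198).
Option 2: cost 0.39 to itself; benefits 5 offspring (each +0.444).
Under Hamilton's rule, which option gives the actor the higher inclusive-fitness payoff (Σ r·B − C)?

Option 1: r to a first cousin = 0.125.
Option 1: r to a half-sibling = 0.25.
Option 1: Σ r·B − C = (2·0.125·0.0493 + 3·0.25·0.198) − 0.54 = -0.379175.
Option 2: r to an offspring = 0.5.
Option 2: Σ r·B − C = (5·0.5·0.444) − 0.39 = 0.72.
Option 2 has the higher net inclusive-fitness payoff.

Option 2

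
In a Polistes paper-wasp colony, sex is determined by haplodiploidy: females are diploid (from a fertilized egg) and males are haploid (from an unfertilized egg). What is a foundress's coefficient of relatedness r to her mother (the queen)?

0.5

One meiotic link between diploid queen and diploid daughter: r = 1/2.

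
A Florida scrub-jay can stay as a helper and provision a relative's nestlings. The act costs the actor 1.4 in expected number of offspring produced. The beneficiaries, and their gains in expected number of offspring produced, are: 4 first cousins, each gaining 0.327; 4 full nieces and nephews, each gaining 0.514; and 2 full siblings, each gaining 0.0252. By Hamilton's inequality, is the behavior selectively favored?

No

Hamilton's rule: the trait is favored when the sum of r·B over every recipient exceeds the actor's cost C.
r to a first cousin = 0.125 (first cousins share one grandparent pair — two paths of length 4: r = 2·(1/2)^4 = 1/8).
r to a full niece or nephew = 0.25 (full aunt/uncle↔niece/nephew: two paths of length 3 through the shared grandparent pair: r = 2·(1/2)^3 = 1/4).
r to a full sibling = 1/2 (full sibs share both parents — two paths of length 2: r = 2·(1/2)^2 = 1/2).
Summing one r·B term per recipient: 4·0.125·0.327 + 4·0.25·0.514 + 2·0.5·0.0252 = 0.7027.
0.7027 < 1.4: the indirect benefit is less than the cost.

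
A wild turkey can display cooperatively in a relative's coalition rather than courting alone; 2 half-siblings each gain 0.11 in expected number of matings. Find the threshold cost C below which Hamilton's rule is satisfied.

0.055

r to a half-sibling = 0.25 (half-sibs share one parent — one path of length 2: r = (1/2)^2 = 1/4).
Hamilton's rule: n·r·B > C, so the trait is favored while C < n·r·B = 2·0.25·0.11 = 0.055.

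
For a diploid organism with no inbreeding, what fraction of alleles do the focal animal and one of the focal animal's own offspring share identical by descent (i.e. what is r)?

0.5

Each parent–offspring link contributes a factor of 1/2, and independent paths through distinct common ancestors add.
One parent–offspring link: r = (1/2)^1 = 1/2.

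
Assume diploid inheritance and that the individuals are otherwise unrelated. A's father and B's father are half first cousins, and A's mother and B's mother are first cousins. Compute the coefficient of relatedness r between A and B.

0.046875

Relatedness sums over independent paths through distinct common ancestors.
A and B are related in two ways: half second cousins through their fathers (r = 1/64) and second cousins through their mothers (r = 1/32).
r = 1/64 + 1/32 = 3/64 = 0.046875.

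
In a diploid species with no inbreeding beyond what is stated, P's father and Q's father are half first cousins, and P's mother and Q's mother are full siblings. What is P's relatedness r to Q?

0.140625

Wright's path rule: contributions from independent ancestry routes add.
P and Q are related in two ways: half second cousins through their fathers (r = 1/64) and first cousins through their mothers (r = 1/8).
r = 1/64 + 1/8 = 0.140625.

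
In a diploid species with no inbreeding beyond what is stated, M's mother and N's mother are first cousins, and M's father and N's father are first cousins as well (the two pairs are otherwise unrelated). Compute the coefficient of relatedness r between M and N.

0.0625

Relatedness sums over independent paths through distinct common ancestors.
M and N are related in two ways: second cousins through their mothers (r = 1/32) and second cousins through their fathers (r = 1/32).
r = 1/32 + 1/32 = 1/16 = 0.0625.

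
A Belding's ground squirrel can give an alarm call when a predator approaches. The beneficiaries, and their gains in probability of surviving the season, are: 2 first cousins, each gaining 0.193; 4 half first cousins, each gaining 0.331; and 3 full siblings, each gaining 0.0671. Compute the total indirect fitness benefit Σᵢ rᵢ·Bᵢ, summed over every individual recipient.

0.23165

r to a first cousin = 1/8 (first cousins share one grandparent pair — two paths of length 4: r = 2·(1/2)^4 = 1/8).
r to a half first cousin = 1/16 (half first cousins share one grandparent — one path of length 4: r = (1/2)^4 = 1/16).
r to a full sibling = 0.5 (full sibs share both parents — two paths of length 2: r = 2·(1/2)^2 = 1/2).
Summing one r·B term per recipient: 2·0.125·0.193 + 4·0.0625·0.331 + 3·0.5·0.0671 = 0.23165.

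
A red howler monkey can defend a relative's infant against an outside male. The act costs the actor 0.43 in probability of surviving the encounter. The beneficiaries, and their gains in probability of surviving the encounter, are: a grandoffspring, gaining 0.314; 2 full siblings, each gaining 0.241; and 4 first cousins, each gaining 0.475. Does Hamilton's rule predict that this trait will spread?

Hamilton's rule: the trait is favored when the sum of r·B over every recipient exceeds the actor's cost C.
r to a grandoffspring = 0.25 (two parent–offspring links: r = (1/2)^2 = 1/4).
r to a full sibling = 1/2 (full sibs share both parents — two paths of length 2: r = 2·(1/2)^2 = 1/2).
r to a first cousin = 0.125 (first cousins share one grandparent pair — two paths of length 4: r = 2·(1/2)^4 = 1/8).
Summing one r·B term per recipient: 1·0.25·0.314 + 2·0.5·0.241 + 4·0.125·0.475 = 0.557.
0.557 > 0.43: the indirect benefit exceeds the cost.

Yes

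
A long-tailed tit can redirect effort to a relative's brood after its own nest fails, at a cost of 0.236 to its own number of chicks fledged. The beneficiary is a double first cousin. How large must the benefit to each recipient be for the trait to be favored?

0.944

r to a double first cousin = 0.25 (double first cousins share both grandparent pairs — four paths of length 4: r = 4·(1/2)^4 = 1/4).
Hamilton's rule with n recipients of equal r: n·r·B > C, so B > C/(n·r) = 0.236/(1·0.25) = 0.944.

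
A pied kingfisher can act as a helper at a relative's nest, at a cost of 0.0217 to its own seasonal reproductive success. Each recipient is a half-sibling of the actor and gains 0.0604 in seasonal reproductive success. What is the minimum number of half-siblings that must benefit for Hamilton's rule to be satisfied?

r to a half-sibling = 1/4 (half-sibs share one parent — one path of length 2: r = (1/2)^2 = 1/4).
Hamilton's rule: n·r·B > C  ⇒  n > C/(r·B) = 0.0217/(0.25·0.0604) = 1.437.
The smallest integer exceeding 1.437 is 2.

2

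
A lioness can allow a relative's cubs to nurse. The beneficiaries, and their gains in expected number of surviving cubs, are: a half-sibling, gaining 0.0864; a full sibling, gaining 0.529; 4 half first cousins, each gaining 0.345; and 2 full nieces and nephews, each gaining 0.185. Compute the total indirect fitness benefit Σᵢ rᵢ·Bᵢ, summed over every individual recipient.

r to a half-sibling = 1/4 (half-sibs share one parent — one path of length 2: r = (1/2)^2 = 1/4).
r to a full sibling = 1/2 (full sibs share both parents — two paths of length 2: r = 2·(1/2)^2 = 1/2).
r to a half first cousin = 1/16 (half first cousins share one grandparent — one path of length 4: r = (1/2)^4 = 1/16).
r to a full niece or nephew = 1/4 (full aunt/uncle↔niece/nephew: two paths of length 3 through the shared grandparent pair: r = 2·(1/2)^3 = 1/4).
Summing one r·B term per recipient: 1·0.25·0.0864 + 1·0.5·0.529 + 4·0.0625·0.345 + 2·0.25·0.185 = 0.46485.

0.46485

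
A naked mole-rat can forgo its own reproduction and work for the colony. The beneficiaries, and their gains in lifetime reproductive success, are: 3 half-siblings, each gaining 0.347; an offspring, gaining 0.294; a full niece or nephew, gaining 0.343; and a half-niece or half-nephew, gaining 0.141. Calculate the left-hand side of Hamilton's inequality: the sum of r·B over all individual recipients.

r to a half-sibling = 1/4 (half-sibs share one parent — one path of length 2: r = (1/2)^2 = 1/4).
r to an offspring = 0.5 (one parent–offspring link: r = (1/2)^1 = 1/2).
r to a full niece or nephew = 1/4 (full aunt/uncle↔niece/nephew: two paths of length 3 through the shared grandparent pair: r = 2·(1/2)^3 = 1/4).
r to a half-niece or half-nephew = 0.125 (half-aunt/uncle↔niece/nephew: one path of length 3: r = (1/2)^3 = 1/8).
Summing one r·B term per recipient: 3·0.25·0.347 + 1·0.5·0.294 + 1·0.25·0.343 + 1·0.125·0.141 = 0.510625.

0.510625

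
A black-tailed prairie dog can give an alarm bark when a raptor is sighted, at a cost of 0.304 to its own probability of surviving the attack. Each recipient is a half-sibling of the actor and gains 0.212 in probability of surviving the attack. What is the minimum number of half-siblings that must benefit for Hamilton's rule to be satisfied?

r to a half-sibling = 1/4 (half-sibs share one parent — one path of length 2: r = (1/2)^2 = 1/4).
Hamilton's rule: n·r·B > C  ⇒  n > C/(r·B) = 0.304/(0.25·0.212) = 5.736.
The smallest integer exceeding 5.736 is 6.

6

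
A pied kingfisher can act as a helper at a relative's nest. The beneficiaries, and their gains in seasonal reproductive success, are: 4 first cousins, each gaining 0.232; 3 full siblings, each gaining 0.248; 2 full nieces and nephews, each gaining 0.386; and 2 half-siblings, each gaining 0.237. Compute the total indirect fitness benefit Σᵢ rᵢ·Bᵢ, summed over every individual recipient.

0.7995

r to a first cousin = 0.125 (first cousins share one grandparent pair — two paths of length 4: r = 2·(1/2)^4 = 1/8).
r to a full sibling = 1/2 (full sibs share both parents — two paths of length 2: r = 2·(1/2)^2 = 1/2).
r to a full niece or nephew = 0.25 (full aunt/uncle↔niece/nephew: two paths of length 3 through the shared grandparent pair: r = 2·(1/2)^3 = 1/4).
r to a half-sibling = 1/4 (half-sibs share one parent — one path of length 2: r = (1/2)^2 = 1/4).
Summing one r·B term per recipient: 4·0.125·0.232 + 3·0.5·0.248 + 2·0.25·0.386 + 2·0.25·0.237 = 0.7995.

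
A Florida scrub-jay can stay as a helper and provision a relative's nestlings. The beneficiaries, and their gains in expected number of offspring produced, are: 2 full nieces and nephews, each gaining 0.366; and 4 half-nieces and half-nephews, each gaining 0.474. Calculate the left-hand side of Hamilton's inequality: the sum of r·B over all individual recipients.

0.42

r to a full niece or nephew = 0.25 (full aunt/uncle↔niece/nephew: two paths of length 3 through the shared grandparent pair: r = 2·(1/2)^3 = 1/4).
r to a half-niece or half-nephew = 1/8 (half-aunt/uncle↔niece/nephew: one path of length 3: r = (1/2)^3 = 1/8).
Summing one r·B term per recipient: 2·0.25·0.366 + 4·0.125·0.474 = 0.42.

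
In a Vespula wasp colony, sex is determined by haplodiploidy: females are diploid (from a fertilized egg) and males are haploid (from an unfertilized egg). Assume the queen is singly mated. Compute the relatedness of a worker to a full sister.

Haplodiploid full sisters inherit their father's entire haploid genome identically (contributing 1/2) and on average half of their mother's contribution (1/2 · 1/2 = 1/4); r = 1/2 + 1/4 = 3/4.

0.75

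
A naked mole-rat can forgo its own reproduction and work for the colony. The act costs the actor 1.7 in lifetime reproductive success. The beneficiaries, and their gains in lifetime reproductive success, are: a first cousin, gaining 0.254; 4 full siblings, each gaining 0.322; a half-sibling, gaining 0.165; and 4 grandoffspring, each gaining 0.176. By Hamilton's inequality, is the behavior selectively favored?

No

Hamilton's rule: the trait is favored when the sum of r·B over every recipient exceeds the actor's cost C.
r to a first cousin = 1/8 (first cousins share one grandparent pair — two paths of length 4: r = 2·(1/2)^4 = 1/8).
r to a full sibling = 1/2 (full sibs share both parents — two paths of length 2: r = 2·(1/2)^2 = 1/2).
r to a half-sibling = 1/4 (half-sibs share one parent — one path of length 2: r = (1/2)^2 = 1/4).
r to a grandoffspring = 1/4 (two parent–offspring links: r = (1/2)^2 = 1/4).
Summing one r·B term per recipient: 1·0.125·0.254 + 4·0.5·0.322 + 1·0.25·0.165 + 4·0.25·0.176 = 0.893.
0.893 < 1.7: the indirect benefit is less than the cost.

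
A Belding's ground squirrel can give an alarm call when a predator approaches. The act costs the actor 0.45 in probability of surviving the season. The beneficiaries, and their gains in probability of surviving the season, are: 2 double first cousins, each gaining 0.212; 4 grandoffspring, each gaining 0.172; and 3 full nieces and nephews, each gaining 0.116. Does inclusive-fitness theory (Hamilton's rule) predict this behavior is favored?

Hamilton's rule: the trait is favored when the sum of r·B over every recipient exceeds the actor's cost C.
r to a double first cousin = 0.25 (double first cousins share both grandparent pairs — four paths of length 4: r = 4·(1/2)^4 = 1/4).
r to a grandoffspring = 1/4 (two parent–offspring links: r = (1/2)^2 = 1/4).
r to a full niece or nephew = 0.25 (full aunt/uncle↔niece/nephew: two paths of length 3 through the shared grandparent pair: r = 2·(1/2)^3 = 1/4).
Summing one r·B term per recipient: 2·0.25·0.212 + 4·0.25·0.172 + 3·0.25·0.116 = 0.365.
0.365 < 0.45: the indirect benefit is less than the cost.

No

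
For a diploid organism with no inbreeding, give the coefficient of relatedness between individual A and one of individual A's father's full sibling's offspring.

Each parent–offspring link contributes a factor of 1/2, and independent paths through distinct common ancestors add.
First cousins share one grandparent pair — two paths of length 4: r = 2·(1/2)^4 = 1/8.

0.125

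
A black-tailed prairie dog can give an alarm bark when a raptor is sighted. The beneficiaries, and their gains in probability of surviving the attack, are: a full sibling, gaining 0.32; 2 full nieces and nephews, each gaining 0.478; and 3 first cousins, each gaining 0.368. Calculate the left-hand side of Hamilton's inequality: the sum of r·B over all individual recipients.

r to a full sibling = 0.5 (full sibs share both parents — two paths of length 2: r = 2·(1/2)^2 = 1/2).
r to a full niece or nephew = 0.25 (full aunt/uncle↔niece/nephew: two paths of length 3 through the shared grandparent pair: r = 2·(1/2)^3 = 1/4).
r to a first cousin = 1/8 (first cousins share one grandparent pair — two paths of length 4: r = 2·(1/2)^4 = 1/8).
Summing one r·B term per recipient: 1·0.5·0.32 + 2·0.25·0.478 + 3·0.125·0.368 = 0.537.

0.537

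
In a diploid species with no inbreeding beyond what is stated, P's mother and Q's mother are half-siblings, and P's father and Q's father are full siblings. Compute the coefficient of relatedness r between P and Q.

With two independent routes of shared ancestry, r is the sum of the two contributions.
P and Q are related in two ways: half first cousins through their mothers (r = 1/16) and first cousins through their fathers (r = 1/8).
r = 1/16 + 1/8 = 3/16 = 0.1875.

0.1875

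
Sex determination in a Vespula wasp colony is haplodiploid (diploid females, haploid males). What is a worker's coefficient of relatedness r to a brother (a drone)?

0.25

Her haploid brother carries none of their father's genes and a random half of their mother's genome; that half matches the maternal half of her own genome with probability 1/2: r = 1/2 · 1/2 = 1/4.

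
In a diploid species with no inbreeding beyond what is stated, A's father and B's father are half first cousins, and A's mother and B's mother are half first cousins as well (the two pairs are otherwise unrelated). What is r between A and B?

Relatedness sums over independent paths through distinct common ancestors.
A and B are related in two ways: half second cousins through their fathers (r = 1/64) and half second cousins through their mothers (r = 1/64).
r = 1/64 + 1/64 = 1/32 = 0.03125.

0.03125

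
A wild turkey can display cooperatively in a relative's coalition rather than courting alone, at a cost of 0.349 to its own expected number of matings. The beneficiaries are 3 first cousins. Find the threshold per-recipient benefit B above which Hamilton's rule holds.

r to a first cousin = 1/8 (first cousins share one grandparent pair — two paths of length 4: r = 2·(1/2)^4 = 1/8).
Hamilton's rule with n recipients of equal r: n·r·B > C, so B > C/(n·r) = 0.349/(3·0.125) = 0.9307.

0.9307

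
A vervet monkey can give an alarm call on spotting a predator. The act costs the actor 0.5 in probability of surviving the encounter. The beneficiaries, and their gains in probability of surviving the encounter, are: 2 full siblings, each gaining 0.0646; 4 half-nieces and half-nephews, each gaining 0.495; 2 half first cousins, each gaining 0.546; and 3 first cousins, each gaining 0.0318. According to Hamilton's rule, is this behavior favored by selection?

Hamilton's rule: the trait is favored when the sum of r·B over every recipient exceeds the actor's cost C.
r to a full sibling = 1/2 (full sibs share both parents — two paths of length 2: r = 2·(1/2)^2 = 1/2).
r to a half-niece or half-nephew = 1/8 (half-aunt/uncle↔niece/nephew: one path of length 3: r = (1/2)^3 = 1/8).
r to a half first cousin = 1/16 (half first cousins share one grandparent — one path of length 4: r = (1/2)^4 = 1/16).
r to a first cousin = 1/8 (first cousins share one grandparent pair — two paths of length 4: r = 2·(1/2)^4 = 1/8).
Summing one r·B term per recipient: 2·0.5·0.0646 + 4·0.125·0.495 + 2·0.0625·0.546 + 3·0.125·0.0318 = 0.392275.
0.392275 < 0.5: the indirect benefit is less than the cost.

No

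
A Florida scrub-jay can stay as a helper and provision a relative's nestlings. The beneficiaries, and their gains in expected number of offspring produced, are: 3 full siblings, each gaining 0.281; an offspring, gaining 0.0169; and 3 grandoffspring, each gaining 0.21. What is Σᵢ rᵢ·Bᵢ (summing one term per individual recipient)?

0.58745

r to a full sibling = 0.5 (full sibs share both parents — two paths of length 2: r = 2·(1/2)^2 = 1/2).
r to an offspring = 1/2 (one parent–offspring link: r = (1/2)^1 = 1/2).
r to a grandoffspring = 1/4 (two parent–offspring links: r = (1/2)^2 = 1/4).
Summing one r·B term per recipient: 3·0.5·0.281 + 1·0.5·0.0169 + 3·0.25·0.21 = 0.58745.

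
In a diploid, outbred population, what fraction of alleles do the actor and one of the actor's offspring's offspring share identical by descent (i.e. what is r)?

0.25

Each parent–offspring link contributes a factor of 1/2, and independent paths through distinct common ancestors add.
Two parent–offspring links: r = (1/2)^2 = 1/4.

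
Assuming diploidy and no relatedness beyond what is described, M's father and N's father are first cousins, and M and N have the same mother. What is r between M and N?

With two independent routes of shared ancestry, r is the sum of the two contributions.
M and N are related in two ways: second cousins through their fathers (r = 1/32) and half-sibs through their shared mother (r = 1/4).
r = 1/32 + 1/4 = 0.28125.

0.28125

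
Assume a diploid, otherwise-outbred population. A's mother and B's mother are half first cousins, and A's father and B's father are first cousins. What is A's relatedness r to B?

0.046875

Wright's path rule: contributions from independent ancestry routes add.
A and B are related in two ways: half second cousins through their mothers (r = 1/64) and second cousins through their fathers (r = 1/32).
r = 1/64 + 1/32 = 0.046875.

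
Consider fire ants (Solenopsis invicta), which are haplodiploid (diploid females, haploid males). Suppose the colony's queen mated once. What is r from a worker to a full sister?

Haplodiploid full sisters inherit their father's entire haploid genome identically (contributing 1/2) and on average half of their mother's contribution (1/2 · 1/2 = 1/4); r = 1/2 + 1/4 = 3/4.

0.75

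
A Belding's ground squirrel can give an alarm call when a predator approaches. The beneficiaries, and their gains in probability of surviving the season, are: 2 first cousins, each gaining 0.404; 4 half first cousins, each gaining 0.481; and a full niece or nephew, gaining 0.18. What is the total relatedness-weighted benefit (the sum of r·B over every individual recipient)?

r to a first cousin = 0.125 (first cousins share one grandparent pair — two paths of length 4: r = 2·(1/2)^4 = 1/8).
r to a half first cousin = 1/16 (half first cousins share one grandparent — one path of length 4: r = (1/2)^4 = 1/16).
r to a full niece or nephew = 0.25 (full aunt/uncle↔niece/nephew: two paths of length 3 through the shared grandparent pair: r = 2·(1/2)^3 = 1/4).
Summing one r·B term per recipient: 2·0.125·0.404 + 4·0.0625·0.481 + 1·0.25·0.18 = 0.26625.

0.26625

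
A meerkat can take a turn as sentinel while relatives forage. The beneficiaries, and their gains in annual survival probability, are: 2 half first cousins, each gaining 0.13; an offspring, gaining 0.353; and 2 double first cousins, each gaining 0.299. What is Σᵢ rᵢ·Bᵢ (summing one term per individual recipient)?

0.34225

r to a half first cousin = 0.0625 (half first cousins share one grandparent — one path of length 4: r = (1/2)^4 = 1/16).
r to an offspring = 1/2 (one parent–offspring link: r = (1/2)^1 = 1/2).
r to a double first cousin = 1/4 (double first cousins share both grandparent pairs — four paths of length 4: r = 4·(1/2)^4 = 1/4).
Summing one r·B term per recipient: 2·0.0625·0.13 + 1·0.5·0.353 + 2·0.25·0.299 = 0.34225.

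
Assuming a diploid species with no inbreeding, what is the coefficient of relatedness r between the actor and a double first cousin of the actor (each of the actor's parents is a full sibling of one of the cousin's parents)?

Each parent–offspring link contributes a factor of 1/2, and independent paths through distinct common ancestors add.
Double first cousins share both grandparent pairs — four paths of length 4: r = 4·(1/2)^4 = 1/4.

0.25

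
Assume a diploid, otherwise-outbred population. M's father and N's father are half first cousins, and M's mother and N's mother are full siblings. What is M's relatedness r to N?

Independent pedigree routes through distinct common ancestors add.
M and N are related in two ways: half second cousins through their fathers (r = 1/64) and first cousins through their mothers (r = 1/8).
r = 1/64 + 1/8 = 9/64 = 0.140625.

0.140625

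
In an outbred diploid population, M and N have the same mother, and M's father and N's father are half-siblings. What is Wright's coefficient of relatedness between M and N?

0.3125

Independent pedigree routes through distinct common ancestors add.
M and N are related in two ways: half-sibs through their shared mother (r = 1/4) and half first cousins through their fathers (r = 1/16).
r = 1/4 + 1/16 = 0.3125.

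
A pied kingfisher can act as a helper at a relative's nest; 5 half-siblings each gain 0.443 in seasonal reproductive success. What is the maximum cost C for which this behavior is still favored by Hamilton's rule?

r to a half-sibling = 0.25 (half-sibs share one parent — one path of length 2: r = (1/2)^2 = 1/4).
Hamilton's rule: n·r·B > C, so the trait is favored while C < n·r·B = 5·0.25·0.443 = 0.55375.

0.55375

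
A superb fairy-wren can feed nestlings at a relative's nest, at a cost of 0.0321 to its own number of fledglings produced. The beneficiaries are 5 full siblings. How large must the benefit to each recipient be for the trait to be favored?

r to a full sibling = 0.5 (full sibs share both parents — two paths of length 2: r = 2·(1/2)^2 = 1/2).
Hamilton's rule with n recipients of equal r: n·r·B > C, so B > C/(n·r) = 0.0321/(5·0.5) = 0.0128.

0.0128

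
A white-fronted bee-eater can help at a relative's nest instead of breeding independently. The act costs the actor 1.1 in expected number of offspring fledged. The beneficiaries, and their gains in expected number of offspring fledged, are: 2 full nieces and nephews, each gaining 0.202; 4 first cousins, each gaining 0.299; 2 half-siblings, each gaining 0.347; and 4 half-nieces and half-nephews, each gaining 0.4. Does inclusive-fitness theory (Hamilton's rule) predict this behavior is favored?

Hamilton's rule: the trait is favored when the sum of r·B over every recipient exceeds the actor's cost C.
r to a full niece or nephew = 1/4 (full aunt/uncle↔niece/nephew: two paths of length 3 through the shared grandparent pair: r = 2·(1/2)^3 = 1/4).
r to a first cousin = 1/8 (first cousins share one grandparent pair — two paths of length 4: r = 2·(1/2)^4 = 1/8).
r to a half-sibling = 1/4 (half-sibs share one parent — one path of length 2: r = (1/2)^2 = 1/4).
r to a half-niece or half-nephew = 0.125 (half-aunt/uncle↔niece/nephew: one path of length 3: r = (1/2)^3 = 1/8).
Summing one r·B term per recipient: 2·0.25·0.202 + 4·0.125·0.299 + 2·0.25·0.347 + 4·0.125·0.4 = 0.624.
0.624 < 1.1: the indirect benefit is less than the cost.

No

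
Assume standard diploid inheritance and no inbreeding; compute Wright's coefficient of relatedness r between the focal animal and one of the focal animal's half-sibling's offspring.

Each parent–offspring link contributes a factor of 1/2, and independent paths through distinct common ancestors add.
Half-aunt/uncle↔niece/nephew: one path of length 3: r = (1/2)^3 = 1/8.

0.125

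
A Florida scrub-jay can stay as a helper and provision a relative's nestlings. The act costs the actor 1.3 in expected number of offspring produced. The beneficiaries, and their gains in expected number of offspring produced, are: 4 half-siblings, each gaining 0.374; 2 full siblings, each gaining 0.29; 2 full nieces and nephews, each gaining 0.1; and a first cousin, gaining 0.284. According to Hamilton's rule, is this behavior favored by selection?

No

Hamilton's rule: the trait is favored when the sum of r·B over every recipient exceeds the actor's cost C.
r to a half-sibling = 0.25 (half-sibs share one parent — one path of length 2: r = (1/2)^2 = 1/4).
r to a full sibling = 1/2 (full sibs share both parents — two paths of length 2: r = 2·(1/2)^2 = 1/2).
r to a full niece or nephew = 0.25 (full aunt/uncle↔niece/nephew: two paths of length 3 through the shared grandparent pair: r = 2·(1/2)^3 = 1/4).
r to a first cousin = 0.125 (first cousins share one grandparent pair — two paths of length 4: r = 2·(1/2)^4 = 1/8).
Summing one r·B term per recipient: 4·0.25·0.374 + 2·0.5·0.29 + 2·0.25·0.1 + 1·0.125·0.284 = 0.7495.
0.7495 < 1.3: the indirect benefit is less than the cost.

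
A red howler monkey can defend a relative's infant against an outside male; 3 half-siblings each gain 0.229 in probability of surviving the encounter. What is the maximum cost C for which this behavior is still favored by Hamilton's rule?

0.17175

r to a half-sibling = 1/4 (half-sibs share one parent — one path of length 2: r = (1/2)^2 = 1/4).
Hamilton's rule: n·r·B > C, so the trait is favored while C < n·r·B = 3·0.25·0.229 = 0.17175.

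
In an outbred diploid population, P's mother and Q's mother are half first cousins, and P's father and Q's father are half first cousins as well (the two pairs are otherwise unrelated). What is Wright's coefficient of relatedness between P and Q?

Independent pedigree routes through distinct common ancestors add.
P and Q are related in two ways: half second cousins through their mothers (r = 1/64) and half second cousins through their fathers (r = 1/64).
r = 1/64 + 1/64 = 0.03125.

0.03125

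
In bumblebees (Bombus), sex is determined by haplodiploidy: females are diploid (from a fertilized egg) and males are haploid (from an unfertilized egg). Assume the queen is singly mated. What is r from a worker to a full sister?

Haplodiploid full sisters inherit their father's entire haploid genome identically (contributing 1/2) and on average half of their mother's contribution (1/2 · 1/2 = 1/4); r = 1/2 + 1/4 = 3/4.

0.75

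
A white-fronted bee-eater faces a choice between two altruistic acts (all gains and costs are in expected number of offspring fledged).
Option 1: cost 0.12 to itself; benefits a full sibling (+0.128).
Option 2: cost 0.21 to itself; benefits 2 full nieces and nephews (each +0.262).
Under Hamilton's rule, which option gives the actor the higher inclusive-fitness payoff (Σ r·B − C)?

Option 1: r to a full sibling = 0.5.
Option 1: Σ r·B − C = (1·0.5·0.128) − 0.12 = -0.056.
Option 2: r to a full niece or nephew = 0.25.
Option 2: Σ r·B − C = (2·0.25·0.262) − 0.21 = -0.079.
Option 1 has the higher net inclusive-fitness payoff.

Option 1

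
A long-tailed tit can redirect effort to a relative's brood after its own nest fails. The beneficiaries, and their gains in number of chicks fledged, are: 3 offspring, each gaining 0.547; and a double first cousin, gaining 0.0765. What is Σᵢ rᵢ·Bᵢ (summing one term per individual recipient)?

0.839625

r to an offspring = 0.5 (one parent–offspring link: r = (1/2)^1 = 1/2).
r to a double first cousin = 1/4 (double first cousins share both grandparent pairs — four paths of length 4: r = 4·(1/2)^4 = 1/4).
Summing one r·B term per recipient: 3·0.5·0.547 + 1·0.25·0.0765 = 0.839625.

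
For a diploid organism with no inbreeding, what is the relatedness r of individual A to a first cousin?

0.125

Each parent–offspring link contributes a factor of 1/2, and independent paths through distinct common ancestors add.
First cousins share one grandparent pair — two paths of length 4: r = 2·(1/2)^4 = 1/8.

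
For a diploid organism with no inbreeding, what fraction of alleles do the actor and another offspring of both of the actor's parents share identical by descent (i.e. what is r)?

0.5

Each parent–offspring link contributes a factor of 1/2, and independent paths through distinct common ancestors add.
Full sibs share both parents — two paths of length 2: r = 2·(1/2)^2 = 1/2.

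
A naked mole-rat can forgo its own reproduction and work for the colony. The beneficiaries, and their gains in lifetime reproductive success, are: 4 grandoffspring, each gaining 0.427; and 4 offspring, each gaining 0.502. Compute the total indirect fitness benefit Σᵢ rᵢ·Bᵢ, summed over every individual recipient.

1.431

r to a grandoffspring = 0.25 (two parent–offspring links: r = (1/2)^2 = 1/4).
r to an offspring = 1/2 (one parent–offspring link: r = (1/2)^1 = 1/2).
Summing one r·B term per recipient: 4·0.25·0.427 + 4·0.5·0.502 = 1.431.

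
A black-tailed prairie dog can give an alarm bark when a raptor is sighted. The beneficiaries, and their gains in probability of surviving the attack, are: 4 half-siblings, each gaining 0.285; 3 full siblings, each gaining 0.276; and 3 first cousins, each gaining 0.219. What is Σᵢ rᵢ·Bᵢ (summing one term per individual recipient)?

0.781125

r to a half-sibling = 1/4 (half-sibs share one parent — one path of length 2: r = (1/2)^2 = 1/4).
r to a full sibling = 1/2 (full sibs share both parents — two paths of length 2: r = 2·(1/2)^2 = 1/2).
r to a first cousin = 0.125 (first cousins share one grandparent pair — two paths of length 4: r = 2·(1/2)^4 = 1/8).
Summing one r·B term per recipient: 4·0.25·0.285 + 3·0.5·0.276 + 3·0.125·0.219 = 0.781125.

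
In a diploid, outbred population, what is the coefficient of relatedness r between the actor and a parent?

0.5

One parent–offspring link: r = (1/2)^1 = 1/2.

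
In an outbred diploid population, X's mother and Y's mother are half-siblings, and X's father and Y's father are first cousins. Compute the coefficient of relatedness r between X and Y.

0.09375

Independent pedigree routes through distinct common ancestors add.
X and Y are related in two ways: half first cousins through their mothers (r = 1/16) and second cousins through their fathers (r = 1/32).
r = 1/16 + 1/32 = 3/32 = 0.09375.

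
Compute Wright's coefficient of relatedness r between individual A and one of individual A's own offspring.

Each parent–offspring link contributes a factor of 1/2, and independent paths through distinct common ancestors add.
One parent–offspring link: r = (1/2)^1 = 1/2.

0.5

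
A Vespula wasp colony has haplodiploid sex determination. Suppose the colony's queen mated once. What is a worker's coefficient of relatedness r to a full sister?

Haplodiploid full sisters inherit their father's entire haploid genome identically (contributing 1/2) and on average half of their mother's contribution (1/2 · 1/2 = 1/4); r = 1/2 + 1/4 = 3/4.

0.75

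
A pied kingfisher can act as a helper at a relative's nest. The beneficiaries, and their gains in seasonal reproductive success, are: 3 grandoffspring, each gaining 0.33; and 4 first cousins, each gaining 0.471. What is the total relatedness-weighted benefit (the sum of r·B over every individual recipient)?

0.483

r to a grandoffspring = 1/4 (two parent–offspring links: r = (1/2)^2 = 1/4).
r to a first cousin = 1/8 (first cousins share one grandparent pair — two paths of length 4: r = 2·(1/2)^4 = 1/8).
Summing one r·B term per recipient: 3·0.25·0.33 + 4·0.125·0.471 = 0.483.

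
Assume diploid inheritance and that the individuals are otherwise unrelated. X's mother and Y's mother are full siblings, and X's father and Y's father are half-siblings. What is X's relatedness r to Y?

0.1875

With two independent routes of shared ancestry, r is the sum of the two contributions.
X and Y are related in two ways: first cousins through their mothers (r = 1/8) and half first cousins through their fathers (r = 1/16).
r = 1/8 + 1/16 = 3/16 = 0.1875.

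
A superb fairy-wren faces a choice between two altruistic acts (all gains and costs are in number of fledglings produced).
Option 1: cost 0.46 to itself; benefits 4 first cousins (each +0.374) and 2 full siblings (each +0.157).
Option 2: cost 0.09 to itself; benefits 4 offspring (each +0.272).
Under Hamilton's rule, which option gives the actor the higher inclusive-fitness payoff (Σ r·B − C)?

Option 2

Option 1: r to a first cousin = 0.125.
Option 1: r to a full sibling = 0.5.
Option 1: Σ r·B − C = (4·0.125·0.374 + 2·0.5·0.157) − 0.46 = -0.116.
Option 2: r to an offspring = 0.5.
Option 2: Σ r·B − C = (4·0.5·0.272) − 0.09 = 0.454.
Option 2 has the higher net inclusive-fitness payoff.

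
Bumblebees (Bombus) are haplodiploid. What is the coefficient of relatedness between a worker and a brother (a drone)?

0.25

Her haploid brother carries none of their father's genes and a random half of their mother's genome; that half matches the maternal half of her own genome with probability 1/2: r = 1/2 · 1/2 = 1/4.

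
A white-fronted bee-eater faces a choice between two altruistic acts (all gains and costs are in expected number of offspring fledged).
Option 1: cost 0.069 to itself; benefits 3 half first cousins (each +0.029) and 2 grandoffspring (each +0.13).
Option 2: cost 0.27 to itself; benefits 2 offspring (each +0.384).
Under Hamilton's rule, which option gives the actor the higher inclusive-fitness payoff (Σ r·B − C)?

Option 1: r to a half first cousin = 0.0625.
Option 1: r to a grandoffspring = 0.25.
Option 1: Σ r·B − C = (3·0.0625·0.029 + 2·0.25·0.13) − 0.069 = 0.0014375.
Option 2: r to an offspring = 0.5.
Option 2: Σ r·B − C = (2·0.5·0.384) − 0.27 = 0.114.
Option 2 has the higher net inclusive-fitness payoff.

Option 2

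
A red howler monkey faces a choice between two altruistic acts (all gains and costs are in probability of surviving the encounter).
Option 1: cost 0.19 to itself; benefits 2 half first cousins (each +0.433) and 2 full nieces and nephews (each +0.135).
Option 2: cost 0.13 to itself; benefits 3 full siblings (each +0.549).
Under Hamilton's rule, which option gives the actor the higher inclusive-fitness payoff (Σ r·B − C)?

Option 2

Option 1: r to a half first cousin = 0.0625.
Option 1: r to a full niece or nephew = 0.25.
Option 1: Σ r·B − C = (2·0.0625·0.433 + 2·0.25·0.135) − 0.19 = -0.068375.
Option 2: r to a full sibling = 0.5.
Option 2: Σ r·B − C = (3·0.5·0.549) − 0.13 = 0.6935.
Option 2 has the higher net inclusive-fitness payoff.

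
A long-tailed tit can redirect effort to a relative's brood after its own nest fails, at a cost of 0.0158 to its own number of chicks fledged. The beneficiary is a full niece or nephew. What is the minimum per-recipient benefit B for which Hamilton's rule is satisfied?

r to a full niece or nephew = 0.25 (full aunt/uncle↔niece/nephew: two paths of length 3 through the shared grandparent pair: r = 2·(1/2)^3 = 1/4).
Hamilton's rule with n recipients of equal r: n·r·B > C, so B > C/(n·r) = 0.0158/(1·0.25) = 0.0632.

0.0632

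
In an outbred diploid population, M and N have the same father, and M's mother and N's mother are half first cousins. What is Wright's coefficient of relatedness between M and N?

0.265625

Relatedness sums over independent paths through distinct common ancestors.
M and N are related in two ways: half-sibs through their shared father (r = 1/4) and half second cousins through their mothers (r = 1/64).
r = 1/4 + 1/64 = 17/64 = 0.265625.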